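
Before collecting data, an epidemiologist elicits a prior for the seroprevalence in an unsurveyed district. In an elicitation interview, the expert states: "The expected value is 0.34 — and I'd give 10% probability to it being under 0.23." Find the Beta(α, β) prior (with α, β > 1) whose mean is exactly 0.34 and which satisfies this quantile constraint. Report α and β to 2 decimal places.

With mean 0.34 fixed, write α = 0.34s, β = 0.66s where s = α+β.
Need P(θ < 0.23) = 0.1 under Beta(0.34s, 0.66s). Normal approximation: (q−m)/√(m(1−m)/s) ≈ z_{0.1} = -1.28, so s ≈ 0.34·0.66·(-1.28)²/(0.23−0.34)² = 30.5.
At s = 30.5: P(θ<0.23) ≈ 0.093. Adjusting to match 0.1 gives s ≈ 28.64.
So α = 0.34·28.64 ≈ 9.74, β = 0.66·28.64 ≈ 18.90.

α ≈ 9.74, β ≈ 18.90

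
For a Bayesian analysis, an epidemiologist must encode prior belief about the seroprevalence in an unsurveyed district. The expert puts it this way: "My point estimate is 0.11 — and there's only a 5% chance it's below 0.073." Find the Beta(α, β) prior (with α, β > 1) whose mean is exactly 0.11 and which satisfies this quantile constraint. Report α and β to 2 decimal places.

α ≈ 18.25, β ≈ 147.66

With mean 0.11 fixed, write α = 0.11s, β = 0.89s where s = α+β.
Need P(θ < 0.073) = 0.05 under Beta(0.11s, 0.89s). Normal approximation: (q−m)/√(m(1−m)/s) ≈ z_{0.05} = -1.64, so s ≈ 0.11·0.89·(-1.64)²/(0.073−0.11)² = 193.5.
At s = 193.5: P(θ<0.073) ≈ 0.037. Adjusting to match 0.05 gives s ≈ 165.91.
So α = 0.11·165.91 ≈ 18.25, β = 0.89·165.91 ≈ 147.66.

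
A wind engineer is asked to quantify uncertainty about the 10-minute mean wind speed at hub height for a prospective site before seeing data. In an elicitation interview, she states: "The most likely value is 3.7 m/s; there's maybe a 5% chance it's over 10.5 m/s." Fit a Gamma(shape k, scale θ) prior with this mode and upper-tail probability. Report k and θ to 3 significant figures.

k ≈ 3.46, θ ≈ 1.51

Gamma(k,θ) with k>1 has mode (k−1)θ, so θ = 3.7/(k−1).
Need P(X < 10.5) = 0.95 with θ tied to k this way. Start at k = 2, θ = 3.7: P(X<10.5) ≈ 0.775.
Too low — raise k to concentrate. Iterating converges to k ≈ 3.46.
Then θ = 3.7/(3.46−1) ≈ 1.51.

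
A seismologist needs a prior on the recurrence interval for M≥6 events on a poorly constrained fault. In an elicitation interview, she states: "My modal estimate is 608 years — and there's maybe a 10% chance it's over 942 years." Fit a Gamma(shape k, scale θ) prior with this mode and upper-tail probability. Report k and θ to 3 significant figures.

k ≈ 10.8, θ ≈ 62.3

Gamma(k,θ) with k>1 has mode (k−1)θ, so θ = 608/(k−1).
Need P(X < 942) = 0.9 with θ tied to k this way. Start at k = 2, θ = 608: P(X<942) ≈ 0.459.
Too low — raise k to concentrate. Iterating converges to k ≈ 10.8.
Then θ = 608/(10.8−1) ≈ 62.3.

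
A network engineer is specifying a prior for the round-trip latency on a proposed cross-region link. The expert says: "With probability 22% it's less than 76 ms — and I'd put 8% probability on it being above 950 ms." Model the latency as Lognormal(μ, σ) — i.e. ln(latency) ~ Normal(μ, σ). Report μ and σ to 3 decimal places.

μ ≈ 5.227, σ ≈ 1.160

If T ~ Lognormal(μ,σ) then ln T ~ Normal(μ,σ), so the p-quantile of ln T is μ + z_p·σ.
ln(76) = 4.331 and ln(950) = 6.856; z_{0.22} = -0.7722, z_{0.92} = 1.405.
σ = (6.856 − 4.331)/(1.405 − (-0.7722)) = 1.160.
μ = 4.331 − (-0.7722)·1.160 = 5.227.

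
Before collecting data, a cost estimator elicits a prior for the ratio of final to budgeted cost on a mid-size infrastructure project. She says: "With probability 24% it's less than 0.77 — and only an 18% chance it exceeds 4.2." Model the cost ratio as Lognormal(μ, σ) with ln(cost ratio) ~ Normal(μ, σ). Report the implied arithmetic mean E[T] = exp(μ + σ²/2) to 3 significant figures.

If T ~ Lognormal(μ,σ) then ln T ~ Normal(μ,σ), so the p-quantile of ln T is μ + z_p·σ.
ln(0.77) = -0.2614 and ln(4.2) = 1.435; z_{0.24} = -0.7063, z_{0.82} = 0.9154.
σ = (1.435 − -0.2614)/(0.9154 − (-0.7063)) = 1.046.
μ = -0.2614 − (-0.7063)·1.046 = 0.478.
E[T] = exp(μ + σ²/2) = exp(0.478 + 0.5472) = 2.79.

E[T] ≈ 2.79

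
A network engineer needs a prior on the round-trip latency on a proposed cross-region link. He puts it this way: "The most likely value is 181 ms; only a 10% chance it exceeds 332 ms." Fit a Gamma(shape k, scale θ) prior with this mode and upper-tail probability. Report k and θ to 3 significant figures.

k ≈ 6.18, θ ≈ 34.9

Gamma(k,θ) with k>1 has mode (k−1)θ, so θ = 181/(k−1).
Need P(X < 332) = 0.9 with θ tied to k this way. Start at k = 2, θ = 181: P(X<332) ≈ 0.547.
Too low — raise k to concentrate. Iterating converges to k ≈ 6.18.
Then θ = 181/(6.18−1) ≈ 34.9.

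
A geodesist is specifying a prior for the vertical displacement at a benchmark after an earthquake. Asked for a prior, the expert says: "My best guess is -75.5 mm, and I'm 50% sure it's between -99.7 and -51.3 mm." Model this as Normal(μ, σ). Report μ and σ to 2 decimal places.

μ = -75.50, σ = 35.88

A symmetric 50% interval runs μ ± z·σ with z = 0.6745.
Half-width = 24.2, so σ = 24.2/0.6745 = 35.88.
μ is the stated best guess, -75.50.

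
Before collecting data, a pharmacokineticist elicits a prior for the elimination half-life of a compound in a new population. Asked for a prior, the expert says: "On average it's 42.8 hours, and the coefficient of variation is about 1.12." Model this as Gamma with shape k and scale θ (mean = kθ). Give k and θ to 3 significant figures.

For Gamma(k, scale θ): mean = kθ, variance = kθ², so CV = 1/√k.
CV = 1.12, hence k = 1/CV² = 0.797.
Then θ = mean/k = 42.8/0.797 = 53.7.

k ≈ 0.797, θ ≈ 53.7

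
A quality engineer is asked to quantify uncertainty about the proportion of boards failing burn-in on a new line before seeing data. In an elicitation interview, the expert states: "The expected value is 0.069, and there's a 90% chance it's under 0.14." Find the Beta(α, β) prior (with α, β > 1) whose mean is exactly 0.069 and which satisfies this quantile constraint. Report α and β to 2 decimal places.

α ≈ 1.57, β ≈ 21.15

With mean 0.069 fixed, write α = 0.069s, β = 0.931s where s = α+β.
Need P(θ < 0.14) = 0.9 under Beta(0.069s, 0.931s). Normal approximation: (q−m)/√(m(1−m)/s) ≈ z_{0.9} = 1.28, so s ≈ 0.069·0.931·(1.28)²/(0.14−0.069)² = 20.9.
At s = 20.9: P(θ<0.14) ≈ 0.894. Adjusting to match 0.9 gives s ≈ 22.71.
So α = 0.069·22.71 ≈ 1.57, β = 0.931·22.71 ≈ 21.15.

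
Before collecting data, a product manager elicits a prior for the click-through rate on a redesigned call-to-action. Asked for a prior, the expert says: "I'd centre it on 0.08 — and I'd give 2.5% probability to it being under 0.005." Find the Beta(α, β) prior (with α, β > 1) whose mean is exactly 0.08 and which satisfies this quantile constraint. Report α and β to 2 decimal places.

α ≈ 1.36, β ≈ 15.67

With mean 0.08 fixed, write α = 0.08s, β = 0.92s where s = α+β.
Need P(θ < 0.005) = 0.025 under Beta(0.08s, 0.92s). Normal approximation: (q−m)/√(m(1−m)/s) ≈ z_{0.025} = -1.96, so s ≈ 0.08·0.92·(-1.96)²/(0.005−0.08)² = 50.3.
At s = 50.3: P(θ<0.005) ≈ 0.000. Adjusting to match 0.025 gives s ≈ 17.03.
So α = 0.08·17.03 ≈ 1.36, β = 0.92·17.03 ≈ 15.67.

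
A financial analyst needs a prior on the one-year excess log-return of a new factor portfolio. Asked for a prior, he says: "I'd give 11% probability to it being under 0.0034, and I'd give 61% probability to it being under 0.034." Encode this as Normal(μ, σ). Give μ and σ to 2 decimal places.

μ = 0.03, σ = 0.02

The p-quantile of Normal(μ,σ) is μ + z_p·σ, with z_{0.11} = -1.227 and z_{0.61} = 0.2793.
Eliminate σ: μ = (z₂·x₁ − z₁·x₂)/(z₂ − z₁) = (0.2793·0.0034 − (-1.227)·0.034)/1.506 = 0.03.
Then σ = (x₂ − x₁)/(z₂ − z₁) = (0.034 − 0.0034)/1.506 = 0.02.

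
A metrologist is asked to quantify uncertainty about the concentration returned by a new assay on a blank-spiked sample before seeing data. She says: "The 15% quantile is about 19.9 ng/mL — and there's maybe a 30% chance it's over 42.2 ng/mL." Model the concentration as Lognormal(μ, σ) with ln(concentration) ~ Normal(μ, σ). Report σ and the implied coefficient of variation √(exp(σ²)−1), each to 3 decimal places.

σ ≈ 0.482, CV ≈ 0.511

If T ~ Lognormal(μ,σ) then ln T ~ Normal(μ,σ), so the p-quantile of ln T is μ + z_p·σ.
ln(19.9) = 2.991 and ln(42.2) = 3.742; z_{0.15} = -1.036, z_{0.7} = 0.5244.
σ = (3.742 − 2.991)/(0.5244 − (-1.036)) = 0.482.
μ = 2.991 − (-1.036)·0.482 = 3.490.
CV = √(exp(σ²)−1) = √(exp(0.2319)−1) = 0.511.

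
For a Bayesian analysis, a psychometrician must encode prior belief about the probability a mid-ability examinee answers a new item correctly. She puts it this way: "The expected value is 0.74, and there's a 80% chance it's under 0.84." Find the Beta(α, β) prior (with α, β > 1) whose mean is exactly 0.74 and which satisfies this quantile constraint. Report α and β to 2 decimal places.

α ≈ 10.47, β ≈ 3.68

With mean 0.74 fixed, write α = 0.74s, β = 0.26s where s = α+β.
Need P(θ < 0.84) = 0.8 under Beta(0.74s, 0.26s). Normal approximation: (q−m)/√(m(1−m)/s) ≈ z_{0.8} = 0.842, so s ≈ 0.74·0.26·(0.842)²/(0.84−0.74)² = 13.6.
At s = 13.6: P(θ<0.84) ≈ 0.794. Adjusting to match 0.8 gives s ≈ 14.15.
So α = 0.74·14.15 ≈ 10.47, β = 0.26·14.15 ≈ 3.68.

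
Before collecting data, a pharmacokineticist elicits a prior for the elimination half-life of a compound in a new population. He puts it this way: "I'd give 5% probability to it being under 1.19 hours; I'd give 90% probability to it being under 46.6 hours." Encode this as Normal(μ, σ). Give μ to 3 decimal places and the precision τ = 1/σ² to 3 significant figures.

For Normal(μ,σ), the p-quantile is μ + z_p·σ. Here z_{0.05} = -1.645, z_{0.9} = 1.282.
So 1.19 = μ − 1.645σ and 46.6 = μ + 1.282σ.
Subtracting: σ = (46.6 − 1.19)/(1.282 − (-1.645)) = 15.517.
Then μ = 1.19 − (-1.645)·15.517 = 26.714.
Precision τ = 1/σ² = 1/15.52² = 0.00415.

μ = 26.714, τ = 0.00415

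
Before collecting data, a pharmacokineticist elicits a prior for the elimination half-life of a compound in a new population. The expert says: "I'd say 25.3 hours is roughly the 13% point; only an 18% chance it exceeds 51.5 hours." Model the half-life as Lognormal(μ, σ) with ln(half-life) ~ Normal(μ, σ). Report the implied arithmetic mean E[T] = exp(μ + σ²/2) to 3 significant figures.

If T ~ Lognormal(μ,σ) then ln T ~ Normal(μ,σ), so the p-quantile of ln T is μ + z_p·σ.
ln(25.3) = 3.231 and ln(51.5) = 3.942; z_{0.13} = -1.126, z_{0.82} = 0.9154.
σ = (3.942 − 3.231)/(0.9154 − (-1.126)) = 0.348.
μ = 3.231 − (-1.126)·0.348 = 3.623.
E[T] = exp(μ + σ²/2) = exp(3.623 + 0.0606) = 39.8 hours.

E[T] ≈ 39.8 hours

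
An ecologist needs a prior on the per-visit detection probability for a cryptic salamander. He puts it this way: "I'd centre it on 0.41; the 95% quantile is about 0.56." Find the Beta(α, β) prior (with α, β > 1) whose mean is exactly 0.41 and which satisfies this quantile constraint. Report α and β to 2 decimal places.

With mean 0.41 fixed, write α = 0.41s, β = 0.59s where s = α+β.
Need P(θ < 0.56) = 0.95 under Beta(0.41s, 0.59s). Normal approximation: (q−m)/√(m(1−m)/s) ≈ z_{0.95} = 1.64, so s ≈ 0.41·0.59·(1.64)²/(0.56−0.41)² = 29.1.
At s = 29.1: P(θ<0.56) ≈ 0.949. Adjusting to match 0.95 gives s ≈ 29.59.
So α = 0.41·29.59 ≈ 12.13, β = 0.59·29.59 ≈ 17.46.

α ≈ 12.13, β ≈ 17.46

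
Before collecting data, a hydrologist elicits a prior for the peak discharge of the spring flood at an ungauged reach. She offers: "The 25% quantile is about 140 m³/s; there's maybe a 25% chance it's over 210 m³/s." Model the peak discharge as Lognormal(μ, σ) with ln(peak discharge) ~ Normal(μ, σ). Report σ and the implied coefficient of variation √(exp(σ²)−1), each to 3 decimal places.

If T ~ Lognormal(μ,σ) then ln T ~ Normal(μ,σ), so the p-quantile of ln T is μ + z_p·σ.
ln(140) = 4.942 and ln(210) = 5.347; z_{0.25} = -0.6745, z_{0.75} = 0.6745.
σ = (5.347 − 4.942)/(0.6745 − (-0.6745)) = 0.301.
μ = 4.942 − (-0.6745)·0.301 = 5.144.
CV = √(exp(σ²)−1) = √(exp(0.0903)−1) = 0.307.

σ ≈ 0.301, CV ≈ 0.307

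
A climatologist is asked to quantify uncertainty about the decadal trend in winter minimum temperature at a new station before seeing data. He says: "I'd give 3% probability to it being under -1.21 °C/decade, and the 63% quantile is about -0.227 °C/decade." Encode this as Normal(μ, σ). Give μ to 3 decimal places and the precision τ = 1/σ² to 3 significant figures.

For Normal(μ,σ), the p-quantile is μ + z_p·σ. Here z_{0.03} = -1.881, z_{0.63} = 0.3319.
So -1.21 = μ − 1.881σ and -0.227 = μ + 0.3319σ.
Subtracting: σ = (-0.227 − -1.21)/(0.3319 − (-1.881)) = 0.444.
Then μ = -1.21 − (-1.881)·0.444 = -0.374.
Precision τ = 1/σ² = 1/0.4443² = 5.07.

μ = -0.374, τ = 5.07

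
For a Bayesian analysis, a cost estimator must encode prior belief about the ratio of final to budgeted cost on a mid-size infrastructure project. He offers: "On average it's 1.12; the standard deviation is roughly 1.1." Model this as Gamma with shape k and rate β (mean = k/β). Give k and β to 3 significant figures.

k ≈ 1.04, β ≈ 0.926

For Gamma(k, rate β): mean = k/β, variance = k/β², so CV = 1/√k.
CV = SD/mean = 1.1/1.12 = 0.9821, hence k = 1/CV² = 1.04.
Then β = k/mean = 1.04/1.12 = 0.926.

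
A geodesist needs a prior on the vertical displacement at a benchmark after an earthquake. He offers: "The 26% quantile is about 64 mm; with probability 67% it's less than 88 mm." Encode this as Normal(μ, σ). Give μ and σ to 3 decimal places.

μ = 78.254, σ = 22.155

The p-quantile of Normal(μ,σ) is μ + z_p·σ, with z_{0.26} = -0.6433 and z_{0.67} = 0.4399.
Eliminate σ: μ = (z₂·x₁ − z₁·x₂)/(z₂ − z₁) = (0.4399·64 − (-0.6433)·88)/1.083 = 78.254.
Then σ = (x₂ − x₁)/(z₂ − z₁) = (88 − 64)/1.083 = 22.155.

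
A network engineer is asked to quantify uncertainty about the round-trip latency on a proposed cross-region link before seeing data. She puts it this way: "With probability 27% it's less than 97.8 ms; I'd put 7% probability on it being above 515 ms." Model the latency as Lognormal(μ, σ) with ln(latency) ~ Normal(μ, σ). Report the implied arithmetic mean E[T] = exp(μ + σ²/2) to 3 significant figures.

If T ~ Lognormal(μ,σ) then ln T ~ Normal(μ,σ), so the p-quantile of ln T is μ + z_p·σ.
ln(97.8) = 4.583 and ln(515) = 6.244; z_{0.27} = -0.6128, z_{0.93} = 1.476.
σ = (6.244 − 4.583)/(1.476 − (-0.6128)) = 0.795.
μ = 4.583 − (-0.6128)·0.795 = 5.070.
E[T] = exp(μ + σ²/2) = exp(5.070 + 0.3163) = 218 ms.

E[T] ≈ 218 ms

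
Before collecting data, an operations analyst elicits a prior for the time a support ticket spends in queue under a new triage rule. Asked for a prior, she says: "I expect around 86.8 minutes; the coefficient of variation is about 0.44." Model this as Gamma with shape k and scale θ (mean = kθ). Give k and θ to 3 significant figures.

k ≈ 5.17, θ ≈ 16.8

For Gamma(k, scale θ): mean = kθ, variance = kθ², so CV = 1/√k.
CV = 0.44, hence k = 1/CV² = 5.17.
Then θ = mean/k = 86.8/5.17 = 16.8.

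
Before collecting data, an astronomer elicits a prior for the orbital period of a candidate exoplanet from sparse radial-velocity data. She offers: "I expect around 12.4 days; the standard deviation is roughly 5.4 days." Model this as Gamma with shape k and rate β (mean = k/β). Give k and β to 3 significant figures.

For Gamma(k, rate β): mean = k/β, variance = k/β², so CV = 1/√k.
CV = SD/mean = 5.4/12.4 = 0.4355, hence k = 1/CV² = 5.27.
Then β = k/mean = 5.27/12.4 = 0.425.

k ≈ 5.27, β ≈ 0.425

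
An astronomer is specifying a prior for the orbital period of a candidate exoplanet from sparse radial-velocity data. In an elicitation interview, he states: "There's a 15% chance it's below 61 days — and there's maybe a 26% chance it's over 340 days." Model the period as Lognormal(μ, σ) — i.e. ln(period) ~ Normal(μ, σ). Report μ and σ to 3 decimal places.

If T ~ Lognormal(μ,σ) then ln T ~ Normal(μ,σ), so the p-quantile of ln T is μ + z_p·σ.
ln(61) = 4.111 and ln(340) = 5.829; z_{0.15} = -1.036, z_{0.74} = 0.6433.
σ = (5.829 − 4.111)/(0.6433 − (-1.036)) = 1.023.
μ = 4.111 − (-1.036)·1.023 = 5.171.

μ ≈ 5.171, σ ≈ 1.023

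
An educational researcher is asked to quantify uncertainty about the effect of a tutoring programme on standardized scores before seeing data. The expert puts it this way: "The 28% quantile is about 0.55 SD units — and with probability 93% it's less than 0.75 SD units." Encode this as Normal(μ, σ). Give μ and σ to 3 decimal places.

μ = 0.607, σ = 0.097

For Normal(μ,σ), the p-quantile is μ + z_p·σ. Here z_{0.28} = -0.5828, z_{0.93} = 1.476.
So 0.55 = μ − 0.5828σ and 0.75 = μ + 1.476σ.
Subtracting: σ = (0.75 − 0.55)/(1.476 − (-0.5828)) = 0.097.
Then μ = 0.55 − (-0.5828)·0.097 = 0.607.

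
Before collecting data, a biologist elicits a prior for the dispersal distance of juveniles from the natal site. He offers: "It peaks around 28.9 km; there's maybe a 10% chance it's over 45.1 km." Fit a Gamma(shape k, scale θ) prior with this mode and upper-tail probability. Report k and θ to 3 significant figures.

k ≈ 10.5, θ ≈ 3.06

Gamma(k,θ) with k>1 has mode (k−1)θ, so θ = 28.9/(k−1).
Need P(X < 45.1) = 0.9 with θ tied to k this way. Start at k = 2, θ = 28.9: P(X<45.1) ≈ 0.462.
Too low — raise k to concentrate. Iterating converges to k ≈ 10.5.
Then θ = 28.9/(10.5−1) ≈ 3.06.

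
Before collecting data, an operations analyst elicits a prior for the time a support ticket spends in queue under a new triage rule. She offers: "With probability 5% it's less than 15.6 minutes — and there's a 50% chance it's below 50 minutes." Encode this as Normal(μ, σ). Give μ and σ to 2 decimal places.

μ = 50.00, σ = 20.91

For Normal(μ,σ), the p-quantile is μ + z_p·σ. Here z_{0.05} = -1.645, z_{0.5} = 0.
So 15.6 = μ − 1.645σ and 50 = μ + 0σ.
Subtracting: σ = (50 − 15.6)/(0 − (-1.645)) = 20.91.
Then μ = 15.6 − (-1.645)·20.91 = 50.00.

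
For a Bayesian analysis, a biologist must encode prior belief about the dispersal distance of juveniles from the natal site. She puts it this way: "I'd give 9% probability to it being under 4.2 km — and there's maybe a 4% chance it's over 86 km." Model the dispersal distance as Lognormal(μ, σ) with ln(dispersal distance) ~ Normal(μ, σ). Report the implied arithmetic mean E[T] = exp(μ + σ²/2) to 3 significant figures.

E[T] ≈ 25.1 km

If T ~ Lognormal(μ,σ) then ln T ~ Normal(μ,σ), so the p-quantile of ln T is μ + z_p·σ.
ln(4.2) = 1.435 and ln(86) = 4.454; z_{0.09} = -1.341, z_{0.96} = 1.751.
σ = (4.454 − 1.435)/(1.751 − (-1.341)) = 0.977.
μ = 1.435 − (-1.341)·0.977 = 2.745.
E[T] = exp(μ + σ²/2) = exp(2.745 + 0.4769) = 25.1 km.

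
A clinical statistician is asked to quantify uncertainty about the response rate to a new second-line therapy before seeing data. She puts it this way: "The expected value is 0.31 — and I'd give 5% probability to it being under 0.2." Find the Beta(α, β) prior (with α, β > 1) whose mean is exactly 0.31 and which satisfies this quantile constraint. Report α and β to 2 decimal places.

α ≈ 13.21, β ≈ 29.41

With mean 0.31 fixed, write α = 0.31s, β = 0.69s where s = α+β.
Need P(θ < 0.2) = 0.05 under Beta(0.31s, 0.69s). Normal approximation: (q−m)/√(m(1−m)/s) ≈ z_{0.05} = -1.64, so s ≈ 0.31·0.69·(-1.64)²/(0.2−0.31)² = 47.8.
At s = 47.8: P(θ<0.2) ≈ 0.040. Adjusting to match 0.05 gives s ≈ 42.63.
So α = 0.31·42.63 ≈ 13.21, β = 0.69·42.63 ≈ 29.41.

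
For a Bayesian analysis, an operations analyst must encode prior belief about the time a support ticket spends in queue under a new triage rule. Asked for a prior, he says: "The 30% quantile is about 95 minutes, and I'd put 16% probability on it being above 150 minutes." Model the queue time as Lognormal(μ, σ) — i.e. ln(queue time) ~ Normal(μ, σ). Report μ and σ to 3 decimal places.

If T ~ Lognormal(μ,σ) then ln T ~ Normal(μ,σ), so the p-quantile of ln T is μ + z_p·σ.
ln(95) = 4.554 and ln(150) = 5.011; z_{0.3} = -0.5244, z_{0.84} = 0.9945.
σ = (5.011 − 4.554)/(0.9945 − (-0.5244)) = 0.301.
μ = 4.554 − (-0.5244)·0.301 = 4.712.

μ ≈ 4.712, σ ≈ 0.301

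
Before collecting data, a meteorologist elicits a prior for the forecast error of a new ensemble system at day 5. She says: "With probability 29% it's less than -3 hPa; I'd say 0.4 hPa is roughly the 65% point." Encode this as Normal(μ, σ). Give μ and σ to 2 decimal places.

The p-quantile of Normal(μ,σ) is μ + z_p·σ, with z_{0.29} = -0.5534 and z_{0.65} = 0.3853.
Eliminate σ: μ = (z₂·x₁ − z₁·x₂)/(z₂ − z₁) = (0.3853·-3 − (-0.5534)·0.4)/0.9387 = -1.00.
Then σ = (x₂ − x₁)/(z₂ − z₁) = (0.4 − -3)/0.9387 = 3.62.

μ = -1.00, σ = 3.62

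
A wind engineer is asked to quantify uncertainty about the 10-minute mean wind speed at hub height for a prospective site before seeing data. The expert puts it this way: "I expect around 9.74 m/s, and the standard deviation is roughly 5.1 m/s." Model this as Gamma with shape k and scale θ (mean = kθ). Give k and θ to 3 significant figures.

For Gamma(k, scale θ): mean = kθ, variance = kθ², so CV = 1/√k.
CV = SD/mean = 5.1/9.74 = 0.5236, hence k = 1/CV² = 3.65.
Then θ = mean/k = 9.74/3.65 = 2.67.

k ≈ 3.65, θ ≈ 2.67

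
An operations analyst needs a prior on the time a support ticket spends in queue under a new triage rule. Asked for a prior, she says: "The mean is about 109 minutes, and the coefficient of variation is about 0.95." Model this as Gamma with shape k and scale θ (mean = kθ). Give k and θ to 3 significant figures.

k ≈ 1.11, θ ≈ 98.4

For Gamma(k, scale θ): mean = kθ, variance = kθ², so CV = 1/√k.
CV = 0.95, hence k = 1/CV² = 1.11.
Then θ = mean/k = 109/1.11 = 98.4.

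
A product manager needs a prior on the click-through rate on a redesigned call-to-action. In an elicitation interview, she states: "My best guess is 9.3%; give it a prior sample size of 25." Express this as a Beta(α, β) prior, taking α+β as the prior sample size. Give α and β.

Under the effective-sample-size interpretation, Beta(α, β) has prior mean α/(α+β) and prior sample size α+β.
So α+β = 25 and α/(α+β) = 0.093, giving α = 0.093·25 = 2.325 and β = 25 − 2.325 = 22.675.

α = 2.325, β = 22.675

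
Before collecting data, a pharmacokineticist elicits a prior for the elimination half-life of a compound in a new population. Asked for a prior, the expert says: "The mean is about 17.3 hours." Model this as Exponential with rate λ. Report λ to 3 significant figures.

λ ≈ 0.0578

Exponential mean = 1/λ, so λ = 1/17.3 = 0.0578.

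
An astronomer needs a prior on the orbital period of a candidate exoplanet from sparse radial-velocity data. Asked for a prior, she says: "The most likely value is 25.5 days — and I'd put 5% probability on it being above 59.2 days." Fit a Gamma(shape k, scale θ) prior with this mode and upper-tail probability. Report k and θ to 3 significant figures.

k ≈ 4.86, θ ≈ 6.61

Gamma(k,θ) with k>1 has mode (k−1)θ, so θ = 25.5/(k−1).
Need P(X < 59.2) = 0.95 with θ tied to k this way. Start at k = 2, θ = 25.5: P(X<59.2) ≈ 0.674.
Too low — raise k to concentrate. Iterating converges to k ≈ 4.86.
Then θ = 25.5/(4.86−1) ≈ 6.61.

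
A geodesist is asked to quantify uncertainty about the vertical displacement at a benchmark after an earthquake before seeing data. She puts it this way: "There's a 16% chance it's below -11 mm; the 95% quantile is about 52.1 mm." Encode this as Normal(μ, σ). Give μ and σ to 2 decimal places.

For Normal(μ,σ), the p-quantile is μ + z_p·σ. Here z_{0.16} = -0.9945, z_{0.95} = 1.645.
So -11 = μ − 0.9945σ and 52.1 = μ + 1.645σ.
Subtracting: σ = (52.1 − -11)/(1.645 − (-0.9945)) = 23.91.
Then μ = -11 − (-0.9945)·23.91 = 12.78.

μ = 12.78, σ = 23.91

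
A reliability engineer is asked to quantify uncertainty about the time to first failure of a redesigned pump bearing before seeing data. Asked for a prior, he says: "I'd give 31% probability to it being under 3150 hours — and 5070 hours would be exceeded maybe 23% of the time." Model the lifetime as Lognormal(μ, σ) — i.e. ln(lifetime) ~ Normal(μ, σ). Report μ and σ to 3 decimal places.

If T ~ Lognormal(μ,σ) then ln T ~ Normal(μ,σ), so the p-quantile of ln T is μ + z_p·σ.
ln(3150) = 8.055 and ln(5070) = 8.531; z_{0.31} = -0.4959, z_{0.77} = 0.7388.
σ = (8.531 − 8.055)/(0.7388 − (-0.4959)) = 0.385.
μ = 8.055 − (-0.4959)·0.385 = 8.246.

μ ≈ 8.246, σ ≈ 0.385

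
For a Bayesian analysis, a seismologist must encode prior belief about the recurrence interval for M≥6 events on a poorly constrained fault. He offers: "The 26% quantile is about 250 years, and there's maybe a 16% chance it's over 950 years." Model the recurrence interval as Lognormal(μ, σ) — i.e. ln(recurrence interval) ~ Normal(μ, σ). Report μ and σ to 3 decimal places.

If T ~ Lognormal(μ,σ) then ln T ~ Normal(μ,σ), so the p-quantile of ln T is μ + z_p·σ.
ln(250) = 5.521 and ln(950) = 6.856; z_{0.26} = -0.6433, z_{0.84} = 0.9945.
σ = (6.856 − 5.521)/(0.9945 − (-0.6433)) = 0.815.
μ = 5.521 − (-0.6433)·0.815 = 6.046.

μ ≈ 6.046, σ ≈ 0.815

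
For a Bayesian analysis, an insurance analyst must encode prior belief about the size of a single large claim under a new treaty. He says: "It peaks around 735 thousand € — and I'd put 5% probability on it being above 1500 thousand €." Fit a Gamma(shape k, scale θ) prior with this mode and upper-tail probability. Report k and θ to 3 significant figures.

Gamma(k,θ) with k>1 has mode (k−1)θ, so θ = 735/(k−1).
Need P(X < 1500) = 0.95 with θ tied to k this way. Start at k = 2, θ = 735: P(X<1500) ≈ 0.605.
Too low — raise k to concentrate. Iterating converges to k ≈ 6.44.
Then θ = 735/(6.44−1) ≈ 135.

k ≈ 6.44, θ ≈ 135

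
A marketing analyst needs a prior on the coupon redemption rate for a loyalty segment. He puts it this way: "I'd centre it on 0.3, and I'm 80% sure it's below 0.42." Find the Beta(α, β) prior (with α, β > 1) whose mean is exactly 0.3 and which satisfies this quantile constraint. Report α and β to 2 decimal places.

α ≈ 2.88, β ≈ 6.72

With mean 0.3 fixed, write α = 0.3s, β = 0.7s where s = α+β.
Need P(θ < 0.42) = 0.8 under Beta(0.3s, 0.7s). Normal approximation: (q−m)/√(m(1−m)/s) ≈ z_{0.8} = 0.842, so s ≈ 0.3·0.7·(0.842)²/(0.42−0.3)² = 10.3.
At s = 10.3: P(θ<0.42) ≈ 0.807. Adjusting to match 0.8 gives s ≈ 9.60.
So α = 0.3·9.60 ≈ 2.88, β = 0.7·9.60 ≈ 6.72.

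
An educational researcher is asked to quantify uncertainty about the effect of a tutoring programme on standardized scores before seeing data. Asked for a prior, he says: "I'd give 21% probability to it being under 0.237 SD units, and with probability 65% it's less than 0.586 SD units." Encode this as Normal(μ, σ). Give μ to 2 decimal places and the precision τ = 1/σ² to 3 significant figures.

The p-quantile of Normal(μ,σ) is μ + z_p·σ, with z_{0.21} = -0.8064 and z_{0.65} = 0.3853.
Eliminate σ: μ = (z₂·x₁ − z₁·x₂)/(z₂ − z₁) = (0.3853·0.237 − (-0.8064)·0.586)/1.192 = 0.47.
Then σ = (x₂ − x₁)/(z₂ − z₁) = (0.586 − 0.237)/1.192 = 0.29.
Precision τ = 1/σ² = 1/0.2928² = 11.7.

μ = 0.47, τ = 11.7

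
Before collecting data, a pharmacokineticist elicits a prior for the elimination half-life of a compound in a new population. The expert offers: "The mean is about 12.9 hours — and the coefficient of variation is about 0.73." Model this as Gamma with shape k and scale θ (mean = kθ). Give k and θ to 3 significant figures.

k ≈ 1.88, θ ≈ 6.87

For Gamma(k, scale θ): mean = kθ, variance = kθ², so CV = 1/√k.
CV = 0.73, hence k = 1/CV² = 1.88.
Then θ = mean/k = 12.9/1.88 = 6.87.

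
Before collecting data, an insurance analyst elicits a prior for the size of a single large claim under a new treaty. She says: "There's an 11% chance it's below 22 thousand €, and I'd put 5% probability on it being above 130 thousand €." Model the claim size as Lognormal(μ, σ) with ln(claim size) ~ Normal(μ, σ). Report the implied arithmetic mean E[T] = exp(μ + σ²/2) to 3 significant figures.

E[T] ≈ 56.9 thousand €

If T ~ Lognormal(μ,σ) then ln T ~ Normal(μ,σ), so the p-quantile of ln T is μ + z_p·σ.
ln(22) = 3.091 and ln(130) = 4.868; z_{0.11} = -1.227, z_{0.95} = 1.645.
σ = (4.868 − 3.091)/(1.645 − (-1.227)) = 0.619.
μ = 3.091 − (-1.227)·0.619 = 3.850.
E[T] = exp(μ + σ²/2) = exp(3.850 + 0.1914) = 56.9 thousand €.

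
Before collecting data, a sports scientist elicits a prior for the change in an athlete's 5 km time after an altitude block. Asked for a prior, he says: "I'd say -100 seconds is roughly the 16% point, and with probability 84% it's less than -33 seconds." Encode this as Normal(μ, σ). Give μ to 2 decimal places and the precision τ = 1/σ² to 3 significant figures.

For Normal(μ,σ), the p-quantile is μ + z_p·σ. Here z_{0.16} = -0.9945, z_{0.84} = 0.9945.
So -100 = μ − 0.9945σ and -33 = μ + 0.9945σ.
Subtracting: σ = (-33 − -100)/(0.9945 − (-0.9945)) = 33.69.
Then μ = -100 − (-0.9945)·33.69 = -66.50.
Precision τ = 1/σ² = 1/33.69² = 0.000881.

μ = -66.50, τ = 0.000881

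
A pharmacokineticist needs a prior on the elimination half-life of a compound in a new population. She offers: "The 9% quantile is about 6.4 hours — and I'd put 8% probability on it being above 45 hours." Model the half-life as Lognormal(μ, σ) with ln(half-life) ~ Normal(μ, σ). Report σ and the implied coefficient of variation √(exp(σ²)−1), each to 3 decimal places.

If T ~ Lognormal(μ,σ) then ln T ~ Normal(μ,σ), so the p-quantile of ln T is μ + z_p·σ.
ln(6.4) = 1.856 and ln(45) = 3.807; z_{0.09} = -1.341, z_{0.92} = 1.405.
σ = (3.807 − 1.856)/(1.405 − (-1.341)) = 0.710.
μ = 1.856 − (-1.341)·0.710 = 2.809.
CV = √(exp(σ²)−1) = √(exp(0.5045)−1) = 0.810.

σ ≈ 0.710, CV ≈ 0.810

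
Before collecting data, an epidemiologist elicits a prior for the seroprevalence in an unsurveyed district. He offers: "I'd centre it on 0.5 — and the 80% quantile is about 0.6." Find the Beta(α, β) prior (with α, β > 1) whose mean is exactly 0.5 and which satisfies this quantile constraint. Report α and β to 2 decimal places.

α ≈ 8.92, β ≈ 8.92

With mean 0.5 fixed, write α = 0.5s, β = 0.5s where s = α+β.
Need P(θ < 0.6) = 0.8 under Beta(0.5s, 0.5s). Normal approximation: (q−m)/√(m(1−m)/s) ≈ z_{0.8} = 0.842, so s ≈ 0.5·0.5·(0.842)²/(0.6−0.5)² = 17.7.
At s = 17.7: P(θ<0.6) ≈ 0.799. Adjusting to match 0.8 gives s ≈ 17.84.
So α = 0.5·17.84 ≈ 8.92, β = 0.5·17.84 ≈ 8.92.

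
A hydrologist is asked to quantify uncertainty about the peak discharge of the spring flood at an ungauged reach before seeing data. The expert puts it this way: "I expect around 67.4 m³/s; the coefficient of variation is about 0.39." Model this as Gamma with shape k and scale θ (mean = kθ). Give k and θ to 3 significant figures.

For Gamma(k, scale θ): mean = kθ, variance = kθ², so CV = 1/√k.
CV = 0.39, hence k = 1/CV² = 6.57.
Then θ = mean/k = 67.4/6.57 = 10.3.

k ≈ 6.57, θ ≈ 10.3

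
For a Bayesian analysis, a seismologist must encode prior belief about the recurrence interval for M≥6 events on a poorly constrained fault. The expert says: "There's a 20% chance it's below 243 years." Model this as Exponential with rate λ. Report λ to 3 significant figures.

P(T < 243.0) = 1 − e^(−λ·243.0) = 0.2, so λ = −ln(1−0.2)/243.0 = −ln(0.8)/243.0 = 0.000918.

λ ≈ 0.000918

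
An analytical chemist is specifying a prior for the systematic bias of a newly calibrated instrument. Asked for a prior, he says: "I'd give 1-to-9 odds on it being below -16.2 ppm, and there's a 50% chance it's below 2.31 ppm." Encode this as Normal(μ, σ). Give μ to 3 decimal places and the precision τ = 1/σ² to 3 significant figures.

For Normal(μ,σ), the p-quantile is μ + z_p·σ. Here z_{0.1} = -1.282, z_{0.5} = 0.
So -16.2 = μ − 1.282σ and 2.31 = μ + 0σ.
Subtracting: σ = (2.31 − -16.2)/(0 − (-1.282)) = 14.443.
Then μ = -16.2 − (-1.282)·14.443 = 2.310.
Precision τ = 1/σ² = 1/14.44² = 0.00479.

μ = 2.310, τ = 0.00479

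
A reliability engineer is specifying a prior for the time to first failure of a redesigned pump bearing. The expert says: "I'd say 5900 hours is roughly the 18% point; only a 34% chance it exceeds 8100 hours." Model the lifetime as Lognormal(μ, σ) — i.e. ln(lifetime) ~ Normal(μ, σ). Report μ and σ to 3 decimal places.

μ ≈ 8.901, σ ≈ 0.239

If T ~ Lognormal(μ,σ) then ln T ~ Normal(μ,σ), so the p-quantile of ln T is μ + z_p·σ.
ln(5900) = 8.683 and ln(8100) = 9; z_{0.18} = -0.9154, z_{0.66} = 0.4125.
σ = (9 − 8.683)/(0.4125 − (-0.9154)) = 0.239.
μ = 8.683 − (-0.9154)·0.239 = 8.901.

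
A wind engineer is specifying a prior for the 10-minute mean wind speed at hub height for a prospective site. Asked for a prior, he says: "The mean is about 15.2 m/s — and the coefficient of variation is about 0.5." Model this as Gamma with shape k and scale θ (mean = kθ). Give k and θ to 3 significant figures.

k ≈ 4, θ ≈ 3.8

For Gamma(k, scale θ): mean = kθ, variance = kθ², so CV = 1/√k.
CV = 0.5, hence k = 1/CV² = 4.
Then θ = mean/k = 15.2/4 = 3.8.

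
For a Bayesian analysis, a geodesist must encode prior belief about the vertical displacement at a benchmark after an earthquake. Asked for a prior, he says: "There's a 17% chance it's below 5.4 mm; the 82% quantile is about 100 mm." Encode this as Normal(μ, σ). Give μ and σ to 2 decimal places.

For Normal(μ,σ), the p-quantile is μ + z_p·σ. Here z_{0.17} = -0.9542, z_{0.82} = 0.9154.
So 5.4 = μ − 0.9542σ and 100 = μ + 0.9154σ.
Subtracting: σ = (100 − 5.4)/(0.9154 − (-0.9542)) = 50.60.
Then μ = 5.4 − (-0.9542)·50.60 = 53.68.

μ = 53.68, σ = 50.60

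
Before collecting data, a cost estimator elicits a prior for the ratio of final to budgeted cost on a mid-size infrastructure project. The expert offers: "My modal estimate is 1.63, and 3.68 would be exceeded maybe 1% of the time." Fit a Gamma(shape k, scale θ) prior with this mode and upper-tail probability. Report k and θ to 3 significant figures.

Gamma(k,θ) with k>1 has mode (k−1)θ, so θ = 1.63/(k−1).
Need P(X < 3.68) = 0.99 with θ tied to k this way. Start at k = 2, θ = 1.63: P(X<3.68) ≈ 0.659.
Too low — raise k to concentrate. Iterating converges to k ≈ 8.23.
Then θ = 1.63/(8.23−1) ≈ 0.225.

k ≈ 8.23, θ ≈ 0.225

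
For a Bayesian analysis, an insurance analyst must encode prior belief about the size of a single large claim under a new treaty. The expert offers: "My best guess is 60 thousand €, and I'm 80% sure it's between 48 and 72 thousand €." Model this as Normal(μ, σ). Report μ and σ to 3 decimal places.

μ = 60.000, σ = 9.364

A symmetric 80% interval runs μ ± z·σ with z = 1.282.
Half-width = 12, so σ = 12/1.282 = 9.364.
μ is the stated best guess, 60.000.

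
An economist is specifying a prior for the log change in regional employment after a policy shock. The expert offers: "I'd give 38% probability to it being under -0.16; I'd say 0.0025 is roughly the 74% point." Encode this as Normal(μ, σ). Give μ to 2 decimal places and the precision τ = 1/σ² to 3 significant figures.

For Normal(μ,σ), the p-quantile is μ + z_p·σ. Here z_{0.38} = -0.3055, z_{0.74} = 0.6433.
So -0.16 = μ − 0.3055σ and 0.0025 = μ + 0.6433σ.
Subtracting: σ = (0.0025 − -0.16)/(0.6433 − (-0.3055)) = 0.17.
Then μ = -0.16 − (-0.3055)·0.17 = -0.11.
Precision τ = 1/σ² = 1/0.1713² = 34.1.

μ = -0.11, τ = 34.1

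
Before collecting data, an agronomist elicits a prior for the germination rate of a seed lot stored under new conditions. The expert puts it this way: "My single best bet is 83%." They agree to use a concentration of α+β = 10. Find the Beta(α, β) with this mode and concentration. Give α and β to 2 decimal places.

α = 7.64, β = 2.36

For α,β > 1 the Beta mode is (α−1)/(α+β−2). With α+β = 10, the mode is (α−1)/8.
Set (α−1)/8 = 0.83 → α = 1 + 0.83·8 = 7.64.
β = 10 − α = 2.36.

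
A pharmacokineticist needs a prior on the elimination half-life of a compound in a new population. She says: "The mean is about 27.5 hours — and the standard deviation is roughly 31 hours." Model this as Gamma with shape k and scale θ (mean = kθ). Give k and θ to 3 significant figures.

For Gamma(k, scale θ): mean = kθ, variance = kθ², so CV = 1/√k.
CV = SD/mean = 31/27.5 = 1.127, hence k = 1/CV² = 0.787.
Then θ = mean/k = 27.5/0.787 = 34.9.

k ≈ 0.787, θ ≈ 34.9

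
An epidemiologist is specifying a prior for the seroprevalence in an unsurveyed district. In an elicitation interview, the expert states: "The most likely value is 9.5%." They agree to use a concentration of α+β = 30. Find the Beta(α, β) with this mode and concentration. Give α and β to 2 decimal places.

α = 3.66, β = 26.34

For α,β > 1 the Beta mode is (α−1)/(α+β−2). With α+β = 30, the mode is (α−1)/28.
Set (α−1)/28 = 0.095 → α = 1 + 0.095·28 = 3.66.
β = 30 − α = 26.34.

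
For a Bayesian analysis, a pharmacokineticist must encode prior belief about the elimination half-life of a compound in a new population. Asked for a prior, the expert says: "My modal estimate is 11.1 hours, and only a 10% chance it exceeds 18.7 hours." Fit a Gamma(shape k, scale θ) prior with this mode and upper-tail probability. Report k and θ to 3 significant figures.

Gamma(k,θ) with k>1 has mode (k−1)θ, so θ = 11.1/(k−1).
Need P(X < 18.7) = 0.9 with θ tied to k this way. Start at k = 2, θ = 11.1: P(X<18.7) ≈ 0.502.
Too low — raise k to concentrate. Iterating converges to k ≈ 7.95.
Then θ = 11.1/(7.95−1) ≈ 1.6.

k ≈ 7.95, θ ≈ 1.6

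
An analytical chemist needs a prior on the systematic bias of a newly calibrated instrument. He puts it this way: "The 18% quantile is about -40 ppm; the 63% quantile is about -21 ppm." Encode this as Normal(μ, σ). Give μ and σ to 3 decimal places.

μ = -26.055, σ = 15.234

For Normal(μ,σ), the p-quantile is μ + z_p·σ. Here z_{0.18} = -0.9154, z_{0.63} = 0.3319.
So -40 = μ − 0.9154σ and -21 = μ + 0.3319σ.
Subtracting: σ = (-21 − -40)/(0.3319 − (-0.9154)) = 15.234.
Then μ = -40 − (-0.9154)·15.234 = -26.055.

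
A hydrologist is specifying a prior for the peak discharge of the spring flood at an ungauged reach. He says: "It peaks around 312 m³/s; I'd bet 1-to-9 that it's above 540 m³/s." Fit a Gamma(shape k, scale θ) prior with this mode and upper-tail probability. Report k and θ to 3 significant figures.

k ≈ 7.3, θ ≈ 49.5

Gamma(k,θ) with k>1 has mode (k−1)θ, so θ = 312/(k−1).
Need P(X < 540) = 0.9 with θ tied to k this way. Start at k = 2, θ = 312: P(X<540) ≈ 0.516.
Too low — raise k to concentrate. Iterating converges to k ≈ 7.3.
Then θ = 312/(7.3−1) ≈ 49.5.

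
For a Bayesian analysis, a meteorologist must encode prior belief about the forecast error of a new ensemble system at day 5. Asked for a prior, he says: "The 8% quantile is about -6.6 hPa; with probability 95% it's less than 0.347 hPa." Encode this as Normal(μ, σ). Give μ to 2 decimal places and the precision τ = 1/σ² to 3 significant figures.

The p-quantile of Normal(μ,σ) is μ + z_p·σ, with z_{0.08} = -1.405 and z_{0.95} = 1.645.
Eliminate σ: μ = (z₂·x₁ − z₁·x₂)/(z₂ − z₁) = (1.645·-6.6 − (-1.405)·0.347)/3.05 = -3.40.
Then σ = (x₂ − x₁)/(z₂ − z₁) = (0.347 − -6.6)/3.05 = 2.28.
Precision τ = 1/σ² = 1/2.278² = 0.193.

μ = -3.40, τ = 0.193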